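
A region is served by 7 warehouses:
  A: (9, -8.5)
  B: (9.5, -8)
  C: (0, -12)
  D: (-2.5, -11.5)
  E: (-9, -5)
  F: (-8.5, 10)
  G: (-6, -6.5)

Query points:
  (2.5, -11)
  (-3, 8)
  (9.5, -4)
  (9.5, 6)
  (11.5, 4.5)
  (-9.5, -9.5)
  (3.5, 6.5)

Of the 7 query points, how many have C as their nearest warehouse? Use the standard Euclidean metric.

(2.5, -11) — d² to each: A:48.5, B:58, C:7.25, D:25.25, E:168.25, F:562, G:92.5 → nearest is C
(-3, 8) — d² to each: A:416.25, B:412.25, C:409, D:380.5, E:205, F:34.25, G:219.25 → nearest is F
(9.5, -4) — d² to each: A:20.5, B:16, C:154.25, D:200.25, E:343.25, F:520, G:246.5 → nearest is B
(9.5, 6) — d² to each: A:210.5, B:196, C:414.25, D:450.25, E:463.25, F:340, G:396.5 → nearest is B
(11.5, 4.5) — d² to each: A:175.25, B:160.25, C:404.5, D:452, E:510.5, F:430.25, G:427.25 → nearest is B
(-9.5, -9.5) — d² to each: A:343.25, B:363.25, C:96.5, D:53, E:20.5, F:381.25, G:21.25 → nearest is E
(3.5, 6.5) — d² to each: A:255.25, B:246.25, C:354.5, D:360, E:288.5, F:156.25, G:259.25 → nearest is F
1 of the 7 points has C as nearest.

1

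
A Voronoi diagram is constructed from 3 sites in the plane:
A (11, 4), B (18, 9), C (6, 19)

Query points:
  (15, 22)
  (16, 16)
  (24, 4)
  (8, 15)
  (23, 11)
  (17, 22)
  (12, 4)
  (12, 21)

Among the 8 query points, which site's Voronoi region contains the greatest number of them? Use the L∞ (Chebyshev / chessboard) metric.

(15, 22) — d to each: A:18, B:13, C:9 → nearest is C
(16, 16) — d to each: A:12, B:7, C:10 → nearest is B
(24, 4) — d to each: A:13, B:6, C:18 → nearest is B
(8, 15) — d to each: A:11, B:10, C:4 → nearest is C
(23, 11) — d to each: A:12, B:5, C:17 → nearest is B
(17, 22) — d to each: A:18, B:13, C:11 → nearest is C
(12, 4) — d to each: A:1, B:6, C:15 → nearest is A
(12, 21) — d to each: A:17, B:12, C:6 → nearest is C
Tally — A:1, B:3, C:4. C captures the most (4).

C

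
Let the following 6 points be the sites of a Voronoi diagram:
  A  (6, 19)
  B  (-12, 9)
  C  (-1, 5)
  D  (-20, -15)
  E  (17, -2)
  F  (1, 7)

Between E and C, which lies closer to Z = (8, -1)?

Compare squared distances:
|ZE|² = (8−17)² + (-1−(-2))² = 81 + 1 = 82
|ZC|² = (8−(-1))² + (-1−5)² = 81 + 36 = 117
82 < 117, so E is closer.

E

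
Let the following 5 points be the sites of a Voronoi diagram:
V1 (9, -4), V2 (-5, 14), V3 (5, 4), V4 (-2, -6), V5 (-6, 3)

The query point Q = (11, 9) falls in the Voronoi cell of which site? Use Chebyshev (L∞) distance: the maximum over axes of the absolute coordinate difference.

d(Q,V1) = max(2, 13) = 13
d(Q,V2) = max(16, 5) = 16
d(Q,V3) = max(6, 5) = 6
d(Q,V4) = max(13, 15) = 15
d(Q,V5) = max(17, 6) = 17
Minimum is at V3.

V3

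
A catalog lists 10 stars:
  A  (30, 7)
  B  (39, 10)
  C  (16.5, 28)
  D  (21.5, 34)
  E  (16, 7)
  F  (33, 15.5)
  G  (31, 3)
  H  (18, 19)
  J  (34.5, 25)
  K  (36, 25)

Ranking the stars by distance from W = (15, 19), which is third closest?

Squared Euclidean distances:
|WA|² = (15−30)² + (19−7)² = 225 + 144 = 369
|WB|² = (15−39)² + (19−10)² = 576 + 81 = 657
|WC|² = (15−16.5)² + (19−28)² = 2.25 + 81 = 83.25
|WD|² = (15−21.5)² + (19−34)² = 42.25 + 225 = 267.25
|WE|² = (15−16)² + (19−7)² = 1 + 144 = 145
|WF|² = (15−33)² + (19−15.5)² = 324 + 12.25 = 336.25
|WG|² = (15−31)² + (19−3)² = 256 + 256 = 512
|WH|² = (15−18)² + (19−19)² = 9 + 0 = 9
|WJ|² = (15−34.5)² + (19−25)² = 380.25 + 36 = 416.25
|WK|² = (15−36)² + (19−25)² = 441 + 36 = 477
Sorted ascending: H, C, E, D, … — the third-nearest is E.

E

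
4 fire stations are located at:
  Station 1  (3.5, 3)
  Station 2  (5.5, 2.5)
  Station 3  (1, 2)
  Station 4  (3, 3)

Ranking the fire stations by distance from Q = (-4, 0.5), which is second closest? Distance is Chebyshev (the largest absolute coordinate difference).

d(Q, Station 1) = max(7.5, 2.5) = 7.5
d(Q, Station 2) = max(9.5, 2) = 9.5
d(Q, Station 3) = max(5, 1.5) = 5
d(Q, Station 4) = max(7, 2.5) = 7
Sorted ascending: Station 3, Station 4, Station 1, … — the second-nearest is Station 4.

Station 4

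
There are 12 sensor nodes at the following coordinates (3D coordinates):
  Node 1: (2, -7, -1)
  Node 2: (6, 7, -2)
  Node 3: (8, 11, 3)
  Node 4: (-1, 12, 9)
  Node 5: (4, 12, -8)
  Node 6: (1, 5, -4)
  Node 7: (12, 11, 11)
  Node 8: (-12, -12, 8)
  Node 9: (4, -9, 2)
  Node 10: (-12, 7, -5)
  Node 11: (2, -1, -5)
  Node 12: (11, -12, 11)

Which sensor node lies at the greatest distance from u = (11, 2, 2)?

Squared Euclidean distances:
d²(u, Node 1) = 81 + 81 + 9 = 171
d²(u, Node 2) = 25 + 25 + 16 = 66
d²(u, Node 3) = 9 + 81 + 1 = 91
d²(u, Node 4) = 144 + 100 + 49 = 293
d²(u, Node 5) = 49 + 100 + 100 = 249
d²(u, Node 6) = 100 + 9 + 36 = 145
d²(u, Node 7) = 1 + 81 + 81 = 163
d²(u, Node 8) = 529 + 196 + 36 = 761
d²(u, Node 9) = 49 + 121 + 0 = 170
d²(u, Node 10) = 529 + 25 + 49 = 603
d²(u, Node 11) = 81 + 9 + 49 = 139
d²(u, Node 12) = 0 + 196 + 81 = 277
The largest is to Node 8.

Node 8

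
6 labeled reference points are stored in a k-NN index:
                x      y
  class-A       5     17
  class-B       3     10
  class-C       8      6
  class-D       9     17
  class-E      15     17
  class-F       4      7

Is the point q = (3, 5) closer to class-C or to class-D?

class-C

Compare squared distances:
d²(q, class-C) = (3−8)² + (5−6)² = 25 + 1 = 26
d²(q, class-D) = (3−9)² + (5−17)² = 36 + 144 = 180
26 < 180, so class-C is closer.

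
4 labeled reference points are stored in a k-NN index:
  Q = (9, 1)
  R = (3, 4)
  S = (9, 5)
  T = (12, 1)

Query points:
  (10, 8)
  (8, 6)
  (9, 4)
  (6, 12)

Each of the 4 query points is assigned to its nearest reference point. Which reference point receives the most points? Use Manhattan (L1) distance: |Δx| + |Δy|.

S

(10, 8) — d to each: Q:8, R:11, S:4, T:9 → nearest is S
(8, 6) — d to each: Q:6, R:7, S:2, T:9 → nearest is S
(9, 4) — d to each: Q:3, R:6, S:1, T:6 → nearest is S
(6, 12) — d to each: Q:14, R:11, S:10, T:17 → nearest is S
Tally — S:4. S captures the most (4).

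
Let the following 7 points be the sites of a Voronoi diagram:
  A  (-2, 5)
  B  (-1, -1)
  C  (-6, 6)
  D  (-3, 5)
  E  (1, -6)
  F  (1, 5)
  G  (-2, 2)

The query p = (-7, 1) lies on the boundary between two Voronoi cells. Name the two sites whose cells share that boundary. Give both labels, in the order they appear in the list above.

Squared distances from p to each site:
|pA|² = (-7−(-2))² + (1−5)² = 25 + 16 = 41
|pB|² = (-7−(-1))² + (1−(-1))² = 36 + 4 = 40
|pC|² = (-7−(-6))² + (1−6)² = 1 + 25 = 26
|pD|² = (-7−(-3))² + (1−5)² = 16 + 16 = 32
|pE|² = (-7−1)² + (1−(-6))² = 64 + 49 = 113
|pF|² = (-7−1)² + (1−5)² = 64 + 16 = 80
|pG|² = (-7−(-2))² + (1−2)² = 25 + 1 = 26
p is equidistant from C and G (both at squared distance 26), and every other site is strictly farther — so p lies on the C–G Voronoi edge.

C and G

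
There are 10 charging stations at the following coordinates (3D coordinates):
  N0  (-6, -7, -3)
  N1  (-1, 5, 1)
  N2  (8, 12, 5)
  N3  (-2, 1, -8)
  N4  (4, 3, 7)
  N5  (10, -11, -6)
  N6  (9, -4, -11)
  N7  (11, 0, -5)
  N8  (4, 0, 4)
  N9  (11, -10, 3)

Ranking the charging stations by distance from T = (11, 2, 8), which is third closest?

N2

Since √ is increasing, it suffices to compare squared distances:
|TN0|² = (11−(-6))² + (2−(-7))² + (8−(-3))² = 289 + 81 + 121 = 491
|TN1|² = (11−(-1))² + (2−5)² + (8−1)² = 144 + 9 + 49 = 202
|TN2|² = (11−8)² + (2−12)² + (8−5)² = 9 + 100 + 9 = 118
|TN3|² = (11−(-2))² + (2−1)² + (8−(-8))² = 169 + 1 + 256 = 426
|TN4|² = (11−4)² + (2−3)² + (8−7)² = 49 + 1 + 1 = 51
|TN5|² = (11−10)² + (2−(-11))² + (8−(-6))² = 1 + 169 + 196 = 366
|TN6|² = (11−9)² + (2−(-4))² + (8−(-11))² = 4 + 36 + 361 = 401
|TN7|² = (11−11)² + (2−0)² + (8−(-5))² = 0 + 4 + 169 = 173
|TN8|² = (11−4)² + (2−0)² + (8−4)² = 49 + 4 + 16 = 69
|TN9|² = (11−11)² + (2−(-10))² + (8−3)² = 0 + 144 + 25 = 169
Sorted ascending: N4, N8, N2, N9, … — the third-nearest is N2.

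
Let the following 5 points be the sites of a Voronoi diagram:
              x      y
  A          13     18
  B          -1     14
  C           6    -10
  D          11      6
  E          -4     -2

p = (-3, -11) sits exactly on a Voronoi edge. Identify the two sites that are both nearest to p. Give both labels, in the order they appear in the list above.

Squared distances from p to each site:
|pA|² = (-3−13)² + (-11−18)² = 256 + 841 = 1097
|pB|² = (-3−(-1))² + (-11−14)² = 4 + 625 = 629
|pC|² = (-3−6)² + (-11−(-10))² = 81 + 1 = 82
|pD|² = (-3−11)² + (-11−6)² = 196 + 289 = 485
|pE|² = (-3−(-4))² + (-11−(-2))² = 1 + 81 = 82
p is equidistant from C and E (both at squared distance 82), and every other site is strictly farther — so p lies on the C–E Voronoi edge.

C and E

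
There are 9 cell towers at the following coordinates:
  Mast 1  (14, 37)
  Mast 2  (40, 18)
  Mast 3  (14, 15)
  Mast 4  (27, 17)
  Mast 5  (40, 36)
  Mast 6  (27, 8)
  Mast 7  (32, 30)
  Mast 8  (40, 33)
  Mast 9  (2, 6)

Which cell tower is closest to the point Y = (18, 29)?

Since √ is increasing, it suffices to compare squared distances:
d²(Y, Mast 1) = 16 + 64 = 80
d²(Y, Mast 2) = 484 + 121 = 605
d²(Y, Mast 3) = 16 + 196 = 212
d²(Y, Mast 4) = 81 + 144 = 225
d²(Y, Mast 5) = 484 + 49 = 533
d²(Y, Mast 6) = 81 + 441 = 522
d²(Y, Mast 7) = 196 + 1 = 197
d²(Y, Mast 8) = 484 + 16 = 500
d²(Y, Mast 9) = 256 + 529 = 785
Mast 1 is nearest.

Mast 1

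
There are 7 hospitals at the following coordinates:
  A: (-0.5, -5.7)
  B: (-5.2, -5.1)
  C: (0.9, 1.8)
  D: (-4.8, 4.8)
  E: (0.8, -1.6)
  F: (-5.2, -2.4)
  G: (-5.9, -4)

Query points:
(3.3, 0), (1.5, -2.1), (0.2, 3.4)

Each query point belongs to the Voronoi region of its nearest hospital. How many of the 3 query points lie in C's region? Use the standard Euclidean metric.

1

(3.3, 0) — d² to each: A:46.93, B:98.26, C:9, D:88.65, E:8.81, F:78.01, G:100.64 → nearest is E
(1.5, -2.1) — d² to each: A:16.96, B:53.89, C:15.57, D:87.3, E:0.74, F:44.98, G:58.37 → nearest is E
(0.2, 3.4) — d² to each: A:83.3, B:101.41, C:3.05, D:26.96, E:25.36, F:62.8, G:91.97 → nearest is C
1 of the 3 points has C as nearest.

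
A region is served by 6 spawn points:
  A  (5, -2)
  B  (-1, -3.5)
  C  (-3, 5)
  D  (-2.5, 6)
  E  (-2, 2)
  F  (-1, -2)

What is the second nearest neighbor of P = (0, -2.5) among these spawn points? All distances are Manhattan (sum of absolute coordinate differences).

B

d(P,A) = |0−5| + |-2.5−(-2)| = 5 + 0.5 = 5.5
d(P,B) = |0−(-1)| + |-2.5−(-3.5)| = 1 + 1 = 2
d(P,C) = |0−(-3)| + |-2.5−5| = 3 + 7.5 = 10.5
d(P,D) = |0−(-2.5)| + |-2.5−6| = 2.5 + 8.5 = 11
d(P,E) = |0−(-2)| + |-2.5−2| = 2 + 4.5 = 6.5
d(P,F) = |0−(-1)| + |-2.5−(-2)| = 1 + 0.5 = 1.5
Sorted ascending: F, B, A, … — the second-nearest is B.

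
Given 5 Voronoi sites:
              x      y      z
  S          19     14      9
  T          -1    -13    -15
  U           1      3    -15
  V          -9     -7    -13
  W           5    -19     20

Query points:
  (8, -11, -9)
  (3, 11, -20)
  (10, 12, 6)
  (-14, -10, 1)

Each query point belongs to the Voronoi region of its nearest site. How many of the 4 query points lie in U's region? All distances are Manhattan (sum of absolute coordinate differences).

1

(8, -11, -9) — d to each: S:54, T:17, U:27, V:25, W:40 → nearest is T
(3, 11, -20) — d to each: S:48, T:33, U:15, V:37, W:72 → nearest is U
(10, 12, 6) — d to each: S:14, T:57, U:39, V:57, W:50 → nearest is S
(-14, -10, 1) — d to each: S:65, T:32, U:44, V:22, W:47 → nearest is V
1 of the 4 points has U as nearest.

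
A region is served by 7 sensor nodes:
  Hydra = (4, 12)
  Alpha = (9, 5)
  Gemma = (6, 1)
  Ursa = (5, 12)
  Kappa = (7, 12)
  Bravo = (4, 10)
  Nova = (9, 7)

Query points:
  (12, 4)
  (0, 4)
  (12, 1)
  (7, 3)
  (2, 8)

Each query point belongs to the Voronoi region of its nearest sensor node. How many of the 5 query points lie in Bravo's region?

1

(12, 4) — d² to each: Hydra:128, Alpha:10, Gemma:45, Ursa:113, Kappa:89, Bravo:100, Nova:18 → nearest is Alpha
(0, 4) — d² to each: Hydra:80, Alpha:82, Gemma:45, Ursa:89, Kappa:113, Bravo:52, Nova:90 → nearest is Gemma
(12, 1) — d² to each: Hydra:185, Alpha:25, Gemma:36, Ursa:170, Kappa:146, Bravo:145, Nova:45 → nearest is Alpha
(7, 3) — d² to each: Hydra:90, Alpha:8, Gemma:5, Ursa:85, Kappa:81, Bravo:58, Nova:20 → nearest is Gemma
(2, 8) — d² to each: Hydra:20, Alpha:58, Gemma:65, Ursa:25, Kappa:41, Bravo:8, Nova:50 → nearest is Bravo
1 of the 5 points has Bravo as nearest.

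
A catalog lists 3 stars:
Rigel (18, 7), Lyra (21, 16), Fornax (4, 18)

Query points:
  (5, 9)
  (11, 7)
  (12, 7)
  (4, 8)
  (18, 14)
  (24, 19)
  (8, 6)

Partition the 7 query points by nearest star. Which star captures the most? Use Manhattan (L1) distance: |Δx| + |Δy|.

Rigel

(5, 9) — d to each: Rigel:15, Lyra:23, Fornax:10 → nearest is Fornax
(11, 7) — d to each: Rigel:7, Lyra:19, Fornax:18 → nearest is Rigel
(12, 7) — d to each: Rigel:6, Lyra:18, Fornax:19 → nearest is Rigel
(4, 8) — d to each: Rigel:15, Lyra:25, Fornax:10 → nearest is Fornax
(18, 14) — d to each: Rigel:7, Lyra:5, Fornax:18 → nearest is Lyra
(24, 19) — d to each: Rigel:18, Lyra:6, Fornax:21 → nearest is Lyra
(8, 6) — d to each: Rigel:11, Lyra:23, Fornax:16 → nearest is Rigel
Tally — Rigel:3, Lyra:2, Fornax:2. Rigel captures the most (3).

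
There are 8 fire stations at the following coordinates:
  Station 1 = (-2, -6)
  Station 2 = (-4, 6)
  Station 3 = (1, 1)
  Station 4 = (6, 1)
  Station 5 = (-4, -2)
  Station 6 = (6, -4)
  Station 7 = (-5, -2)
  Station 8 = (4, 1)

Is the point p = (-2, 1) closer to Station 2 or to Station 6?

Compare squared distances:
d²(p, Station 2) = (-2−(-4))² + (1−6)² = 4 + 25 = 29
d²(p, Station 6) = (-2−6)² + (1−(-4))² = 64 + 25 = 89
29 < 89, so Station 2 is closer.

Station 2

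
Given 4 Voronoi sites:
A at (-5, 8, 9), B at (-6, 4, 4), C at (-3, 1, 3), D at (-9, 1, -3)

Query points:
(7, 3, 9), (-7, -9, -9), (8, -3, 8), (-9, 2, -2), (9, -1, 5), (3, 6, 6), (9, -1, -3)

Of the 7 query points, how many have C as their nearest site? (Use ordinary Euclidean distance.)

(7, 3, 9) — d² to each: A:169, B:195, C:140, D:404 → nearest is C
(-7, -9, -9) — d² to each: A:617, B:339, C:260, D:140 → nearest is D
(8, -3, 8) — d² to each: A:291, B:261, C:162, D:426 → nearest is C
(-9, 2, -2) — d² to each: A:173, B:49, C:62, D:2 → nearest is D
(9, -1, 5) — d² to each: A:293, B:251, C:152, D:392 → nearest is C
(3, 6, 6) — d² to each: A:77, B:89, C:70, D:250 → nearest is C
(9, -1, -3) — d² to each: A:421, B:299, C:184, D:328 → nearest is C
5 of the 7 points have C as nearest.

5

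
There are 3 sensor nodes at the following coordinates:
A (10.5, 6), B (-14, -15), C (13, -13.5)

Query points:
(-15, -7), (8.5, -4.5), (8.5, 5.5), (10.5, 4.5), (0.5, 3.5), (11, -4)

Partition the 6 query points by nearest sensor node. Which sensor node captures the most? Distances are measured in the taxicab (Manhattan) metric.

A

(-15, -7) — d to each: A:38.5, B:9, C:34.5 → nearest is B
(8.5, -4.5) — d to each: A:12.5, B:33, C:13.5 → nearest is A
(8.5, 5.5) — d to each: A:2.5, B:43, C:23.5 → nearest is A
(10.5, 4.5) — d to each: A:1.5, B:44, C:20.5 → nearest is A
(0.5, 3.5) — d to each: A:12.5, B:33, C:29.5 → nearest is A
(11, -4) — d to each: A:10.5, B:36, C:11.5 → nearest is A
Tally — A:5, B:1. A captures the most (5).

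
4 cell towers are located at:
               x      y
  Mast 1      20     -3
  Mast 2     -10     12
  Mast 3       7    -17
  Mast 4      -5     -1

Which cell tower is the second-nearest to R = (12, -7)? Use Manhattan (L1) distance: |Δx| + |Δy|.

d(R, Mast 1) = |12−20| + |-7−(-3)| = 8 + 4 = 12
d(R, Mast 2) = |12−(-10)| + |-7−12| = 22 + 19 = 41
d(R, Mast 3) = |12−7| + |-7−(-17)| = 5 + 10 = 15
d(R, Mast 4) = |12−(-5)| + |-7−(-1)| = 17 + 6 = 23
Sorted ascending: Mast 1, Mast 3, Mast 4, … — the second-nearest is Mast 3.

Mast 3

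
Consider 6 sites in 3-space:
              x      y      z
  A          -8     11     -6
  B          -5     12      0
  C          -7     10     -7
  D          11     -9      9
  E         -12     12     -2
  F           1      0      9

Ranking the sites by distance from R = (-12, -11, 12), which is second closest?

D

Compare squared distances (the ordering matches that of the actual distances):
|RA|² = (-12−(-8))² + (-11−11)² + (12−(-6))² = 16 + 484 + 324 = 824
|RB|² = (-12−(-5))² + (-11−12)² + (12−0)² = 49 + 529 + 144 = 722
|RC|² = (-12−(-7))² + (-11−10)² + (12−(-7))² = 25 + 441 + 361 = 827
|RD|² = (-12−11)² + (-11−(-9))² + (12−9)² = 529 + 4 + 9 = 542
|RE|² = (-12−(-12))² + (-11−12)² + (12−(-2))² = 0 + 529 + 196 = 725
|RF|² = (-12−1)² + (-11−0)² + (12−9)² = 169 + 121 + 9 = 299
Sorted ascending: F, D, B, … — the second-nearest is D.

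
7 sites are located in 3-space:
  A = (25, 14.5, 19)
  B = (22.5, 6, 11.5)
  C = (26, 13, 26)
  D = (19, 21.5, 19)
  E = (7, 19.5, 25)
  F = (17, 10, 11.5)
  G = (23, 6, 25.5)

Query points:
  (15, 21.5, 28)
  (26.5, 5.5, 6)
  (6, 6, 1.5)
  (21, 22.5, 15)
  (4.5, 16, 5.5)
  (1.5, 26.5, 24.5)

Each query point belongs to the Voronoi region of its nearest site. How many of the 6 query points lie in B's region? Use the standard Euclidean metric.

1

(15, 21.5, 28) — d² to each: A:230, B:568.75, C:197.25, D:97, E:77, F:408.5, G:310.5 → nearest is E
(26.5, 5.5, 6) — d² to each: A:252.25, B:46.5, C:456.5, D:481.25, E:937.25, F:140.75, G:392.75 → nearest is B
(6, 6, 1.5) — d² to each: A:739.5, B:372.25, C:1049.25, D:715.5, E:735.5, F:237, G:865 → nearest is F
(21, 22.5, 15) — d² to each: A:96, B:286.75, C:236.25, D:21, E:305, F:184.5, G:386.5 → nearest is D
(4.5, 16, 5.5) — d² to each: A:604.75, B:460, C:891.5, D:422.75, E:398.75, F:228.25, G:842.25 → nearest is F
(1.5, 26.5, 24.5) — d² to each: A:726.5, B:1030.25, C:784.75, D:361.5, E:79.5, F:681.5, G:883.5 → nearest is E
1 of the 6 points has B as nearest.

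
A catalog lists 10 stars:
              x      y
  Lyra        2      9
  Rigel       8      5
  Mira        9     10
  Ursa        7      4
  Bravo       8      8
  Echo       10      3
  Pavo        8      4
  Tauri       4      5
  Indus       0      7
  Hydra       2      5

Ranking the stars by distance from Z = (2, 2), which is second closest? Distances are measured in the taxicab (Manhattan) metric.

Tauri

d(Z, Lyra) = 0 + 7 = 7
d(Z, Rigel) = 6 + 3 = 9
d(Z, Mira) = 7 + 8 = 15
d(Z, Ursa) = 5 + 2 = 7
d(Z, Bravo) = 6 + 6 = 12
d(Z, Echo) = 8 + 1 = 9
d(Z, Pavo) = 6 + 2 = 8
d(Z, Tauri) = 2 + 3 = 5
d(Z, Indus) = 2 + 5 = 7
d(Z, Hydra) = 0 + 3 = 3
Sorted ascending: Hydra, Tauri, Lyra, … — the second-nearest is Tauri.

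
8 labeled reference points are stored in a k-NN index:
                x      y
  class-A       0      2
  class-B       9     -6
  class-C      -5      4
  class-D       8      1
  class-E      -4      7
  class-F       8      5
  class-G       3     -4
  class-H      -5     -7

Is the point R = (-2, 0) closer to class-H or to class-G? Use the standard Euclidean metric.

Compare squared distances:
d²(R, class-H) = (-2−(-5))² + (0−(-7))² = 9 + 49 = 58
d²(R, class-G) = (-2−3)² + (0−(-4))² = 25 + 16 = 41
58 > 41, so class-G is closer.

class-G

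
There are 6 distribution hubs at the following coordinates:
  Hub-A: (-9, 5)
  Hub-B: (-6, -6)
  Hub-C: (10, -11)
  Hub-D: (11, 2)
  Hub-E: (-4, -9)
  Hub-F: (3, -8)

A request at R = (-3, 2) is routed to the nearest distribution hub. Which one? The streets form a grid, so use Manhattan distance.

d(R, Hub-A) = |-3−(-9)| + |2−5| = 6 + 3 = 9
d(R, Hub-B) = |-3−(-6)| + |2−(-6)| = 3 + 8 = 11
d(R, Hub-C) = |-3−10| + |2−(-11)| = 13 + 13 = 26
d(R, Hub-D) = |-3−11| + |2−2| = 14 + 0 = 14
d(R, Hub-E) = |-3−(-4)| + |2−(-9)| = 1 + 11 = 12
d(R, Hub-F) = |-3−3| + |2−(-8)| = 6 + 10 = 16
Hub-A is nearest.

Hub-A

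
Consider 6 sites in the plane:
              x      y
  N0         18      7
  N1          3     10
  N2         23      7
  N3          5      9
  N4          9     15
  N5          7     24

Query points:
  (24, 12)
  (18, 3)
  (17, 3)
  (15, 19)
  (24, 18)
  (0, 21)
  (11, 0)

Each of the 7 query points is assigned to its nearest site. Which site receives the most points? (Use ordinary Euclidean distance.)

N0

(24, 12) — d² to each: N0:61, N1:445, N2:26, N3:370, N4:234, N5:433 → nearest is N2
(18, 3) — d² to each: N0:16, N1:274, N2:41, N3:205, N4:225, N5:562 → nearest is N0
(17, 3) — d² to each: N0:17, N1:245, N2:52, N3:180, N4:208, N5:541 → nearest is N0
(15, 19) — d² to each: N0:153, N1:225, N2:208, N3:200, N4:52, N5:89 → nearest is N4
(24, 18) — d² to each: N0:157, N1:505, N2:122, N3:442, N4:234, N5:325 → nearest is N2
(0, 21) — d² to each: N0:520, N1:130, N2:725, N3:169, N4:117, N5:58 → nearest is N5
(11, 0) — d² to each: N0:98, N1:164, N2:193, N3:117, N4:229, N5:592 → nearest is N0
Tally — N0:3, N2:2, N4:1, N5:1. N0 captures the most (3).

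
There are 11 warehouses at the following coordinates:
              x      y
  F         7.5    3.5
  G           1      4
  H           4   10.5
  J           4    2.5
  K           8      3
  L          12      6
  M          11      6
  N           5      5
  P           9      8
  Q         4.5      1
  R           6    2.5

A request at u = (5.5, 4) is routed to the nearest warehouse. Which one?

Since √ is increasing, it suffices to compare squared distances:
|uF|² = 4 + 0.25 = 4.25
|uG|² = 20.25 + 0 = 20.25
|uH|² = 2.25 + 42.25 = 44.5
|uJ|² = 2.25 + 2.25 = 4.5
|uK|² = 6.25 + 1 = 7.25
|uL|² = 42.25 + 4 = 46.25
|uM|² = 30.25 + 4 = 34.25
|uN|² = 0.25 + 1 = 1.25
|uP|² = 12.25 + 16 = 28.25
|uQ|² = 1 + 9 = 10
|uR|² = 0.25 + 2.25 = 2.5
The smallest is to N, so u lies in the Voronoi region of N.

N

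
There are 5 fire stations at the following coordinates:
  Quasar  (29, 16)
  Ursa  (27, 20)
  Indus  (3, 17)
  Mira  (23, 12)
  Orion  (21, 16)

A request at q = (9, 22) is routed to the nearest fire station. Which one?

Indus

Squared Euclidean distances:
d²(q, Quasar) = (9−29)² + (22−16)² = 400 + 36 = 436
d²(q, Ursa) = (9−27)² + (22−20)² = 324 + 4 = 328
d²(q, Indus) = (9−3)² + (22−17)² = 36 + 25 = 61
d²(q, Mira) = (9−23)² + (22−12)² = 196 + 100 = 296
d²(q, Orion) = (9−21)² + (22−16)² = 144 + 36 = 180
Indus is nearest.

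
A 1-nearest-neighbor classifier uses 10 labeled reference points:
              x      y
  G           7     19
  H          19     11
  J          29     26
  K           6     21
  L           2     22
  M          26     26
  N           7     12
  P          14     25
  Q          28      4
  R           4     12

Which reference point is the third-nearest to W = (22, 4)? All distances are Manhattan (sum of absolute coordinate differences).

N

d(W,G) = 15 + 15 = 30
d(W,H) = 3 + 7 = 10
d(W,J) = 7 + 22 = 29
d(W,K) = 16 + 17 = 33
d(W,L) = 20 + 18 = 38
d(W,M) = 4 + 22 = 26
d(W,N) = 15 + 8 = 23
d(W,P) = 8 + 21 = 29
d(W,Q) = 6 + 0 = 6
d(W,R) = 18 + 8 = 26
Sorted ascending: Q, H, N, M, … — the third-nearest is N.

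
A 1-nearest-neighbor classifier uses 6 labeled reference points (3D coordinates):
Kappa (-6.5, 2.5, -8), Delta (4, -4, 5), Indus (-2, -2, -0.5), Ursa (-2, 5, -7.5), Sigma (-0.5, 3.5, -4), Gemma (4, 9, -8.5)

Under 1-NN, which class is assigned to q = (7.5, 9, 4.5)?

Sigma

Compare squared distances (the ordering matches that of the actual distances):
d²(q, Kappa) = (7.5−(-6.5))² + (9−2.5)² + (4.5−(-8))² = 196 + 42.25 + 156.25 = 394.5
d²(q, Delta) = (7.5−4)² + (9−(-4))² + (4.5−5)² = 12.25 + 169 + 0.25 = 181.5
d²(q, Indus) = (7.5−(-2))² + (9−(-2))² + (4.5−(-0.5))² = 90.25 + 121 + 25 = 236.25
d²(q, Ursa) = (7.5−(-2))² + (9−5)² + (4.5−(-7.5))² = 90.25 + 16 + 144 = 250.25
d²(q, Sigma) = (7.5−(-0.5))² + (9−3.5)² + (4.5−(-4))² = 64 + 30.25 + 72.25 = 166.5
d²(q, Gemma) = (7.5−4)² + (9−9)² + (4.5−(-8.5))² = 12.25 + 0 + 169 = 181.25
The smallest is to Sigma, so q lies in the Voronoi region of Sigma.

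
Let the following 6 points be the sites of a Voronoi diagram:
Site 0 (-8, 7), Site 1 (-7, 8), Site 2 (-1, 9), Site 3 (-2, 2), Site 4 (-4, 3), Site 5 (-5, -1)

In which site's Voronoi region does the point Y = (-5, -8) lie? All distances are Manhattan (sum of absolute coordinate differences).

d(Y, Site 0) = |-5−(-8)| + |-8−7| = 3 + 15 = 18
d(Y, Site 1) = |-5−(-7)| + |-8−8| = 2 + 16 = 18
d(Y, Site 2) = |-5−(-1)| + |-8−9| = 4 + 17 = 21
d(Y, Site 3) = |-5−(-2)| + |-8−2| = 3 + 10 = 13
d(Y, Site 4) = |-5−(-4)| + |-8−3| = 1 + 11 = 12
d(Y, Site 5) = |-5−(-5)| + |-8−(-1)| = 0 + 7 = 7
The smallest is to Site 5, so Y lies in the Voronoi region of Site 5.

Site 5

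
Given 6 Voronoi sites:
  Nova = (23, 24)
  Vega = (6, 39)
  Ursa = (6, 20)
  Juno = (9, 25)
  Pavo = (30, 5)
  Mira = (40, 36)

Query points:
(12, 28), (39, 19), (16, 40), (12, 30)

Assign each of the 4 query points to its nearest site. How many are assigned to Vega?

1

(12, 28) — d² to each: Nova:137, Vega:157, Ursa:100, Juno:18, Pavo:853, Mira:848 → nearest is Juno
(39, 19) — d² to each: Nova:281, Vega:1489, Ursa:1090, Juno:936, Pavo:277, Mira:290 → nearest is Pavo
(16, 40) — d² to each: Nova:305, Vega:101, Ursa:500, Juno:274, Pavo:1421, Mira:592 → nearest is Vega
(12, 30) — d² to each: Nova:157, Vega:117, Ursa:136, Juno:34, Pavo:949, Mira:820 → nearest is Juno
1 of the 4 points has Vega as nearest.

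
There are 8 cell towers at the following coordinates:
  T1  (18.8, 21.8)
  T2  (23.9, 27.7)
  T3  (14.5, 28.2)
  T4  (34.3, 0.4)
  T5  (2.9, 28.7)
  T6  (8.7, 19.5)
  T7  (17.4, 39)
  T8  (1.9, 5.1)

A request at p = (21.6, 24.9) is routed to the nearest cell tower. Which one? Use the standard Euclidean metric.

Squared Euclidean distances:
|pT1|² = 7.84 + 9.61 = 17.45
|pT2|² = 5.29 + 7.84 = 13.13
|pT3|² = 50.41 + 10.89 = 61.3
|pT4|² = 161.29 + 600.25 = 761.54
|pT5|² = 349.69 + 14.44 = 364.13
|pT6|² = 166.41 + 29.16 = 195.57
|pT7|² = 17.64 + 198.81 = 216.45
|pT8|² = 388.09 + 392.04 = 780.13
Minimum is at T2.

T2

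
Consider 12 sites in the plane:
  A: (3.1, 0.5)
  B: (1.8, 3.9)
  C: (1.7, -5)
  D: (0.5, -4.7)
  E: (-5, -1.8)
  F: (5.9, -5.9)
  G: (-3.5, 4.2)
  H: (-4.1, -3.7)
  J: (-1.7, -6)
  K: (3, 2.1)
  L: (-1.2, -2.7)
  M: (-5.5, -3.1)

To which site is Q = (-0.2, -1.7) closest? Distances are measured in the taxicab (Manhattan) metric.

L

d(Q,A) = 3.3 + 2.2 = 5.5
d(Q,B) = 2 + 5.6 = 7.6
d(Q,C) = 1.9 + 3.3 = 5.2
d(Q,D) = 0.7 + 3 = 3.7
d(Q,E) = 4.8 + 0.1 = 4.9
d(Q,F) = 6.1 + 4.2 = 10.3
d(Q,G) = 3.3 + 5.9 = 9.2
d(Q,H) = 3.9 + 2 = 5.9
d(Q,J) = 1.5 + 4.3 = 5.8
d(Q,K) = 3.2 + 3.8 = 7
d(Q,L) = 1 + 1 = 2
d(Q,M) = 5.3 + 1.4 = 6.7
L is nearest.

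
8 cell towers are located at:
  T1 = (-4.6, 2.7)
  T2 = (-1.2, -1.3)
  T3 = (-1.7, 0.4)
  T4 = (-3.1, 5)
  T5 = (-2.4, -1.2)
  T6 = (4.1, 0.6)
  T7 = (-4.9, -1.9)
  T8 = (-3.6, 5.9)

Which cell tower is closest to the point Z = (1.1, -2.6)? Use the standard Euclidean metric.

Squared Euclidean distances:
|ZT1|² = (1.1−(-4.6))² + (-2.6−2.7)² = 32.49 + 28.09 = 60.58
|ZT2|² = (1.1−(-1.2))² + (-2.6−(-1.3))² = 5.29 + 1.69 = 6.98
|ZT3|² = (1.1−(-1.7))² + (-2.6−0.4)² = 7.84 + 9 = 16.84
|ZT4|² = (1.1−(-3.1))² + (-2.6−5)² = 17.64 + 57.76 = 75.4
|ZT5|² = (1.1−(-2.4))² + (-2.6−(-1.2))² = 12.25 + 1.96 = 14.21
|ZT6|² = (1.1−4.1)² + (-2.6−0.6)² = 9 + 10.24 = 19.24
|ZT7|² = (1.1−(-4.9))² + (-2.6−(-1.9))² = 36 + 0.49 = 36.49
|ZT8|² = (1.1−(-3.6))² + (-2.6−5.9)² = 22.09 + 72.25 = 94.34
Minimum is at T2.

T2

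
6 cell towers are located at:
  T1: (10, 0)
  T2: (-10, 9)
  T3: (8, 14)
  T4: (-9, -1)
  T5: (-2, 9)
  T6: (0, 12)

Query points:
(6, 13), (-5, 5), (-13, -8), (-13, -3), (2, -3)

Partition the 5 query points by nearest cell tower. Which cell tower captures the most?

T4

(6, 13) — d² to each: T1:185, T2:272, T3:5, T4:421, T5:80, T6:37 → nearest is T3
(-5, 5) — d² to each: T1:250, T2:41, T3:250, T4:52, T5:25, T6:74 → nearest is T5
(-13, -8) — d² to each: T1:593, T2:298, T3:925, T4:65, T5:410, T6:569 → nearest is T4
(-13, -3) — d² to each: T1:538, T2:153, T3:730, T4:20, T5:265, T6:394 → nearest is T4
(2, -3) — d² to each: T1:73, T2:288, T3:325, T4:125, T5:160, T6:229 → nearest is T1
Tally — T1:1, T3:1, T4:2, T5:1. T4 captures the most (2).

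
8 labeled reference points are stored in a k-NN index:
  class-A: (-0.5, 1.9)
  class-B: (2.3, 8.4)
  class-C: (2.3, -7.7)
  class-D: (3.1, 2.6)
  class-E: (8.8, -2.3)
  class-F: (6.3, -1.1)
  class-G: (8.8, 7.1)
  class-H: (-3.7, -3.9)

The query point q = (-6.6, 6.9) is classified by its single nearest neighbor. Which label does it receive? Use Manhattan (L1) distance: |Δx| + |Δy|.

d(q, class-A) = 6.1 + 5 = 11.1
d(q, class-B) = 8.9 + 1.5 = 10.4
d(q, class-C) = 8.9 + 14.6 = 23.5
d(q, class-D) = 9.7 + 4.3 = 14
d(q, class-E) = 15.4 + 9.2 = 24.6
d(q, class-F) = 12.9 + 8 = 20.9
d(q, class-G) = 15.4 + 0.2 = 15.6
d(q, class-H) = 2.9 + 10.8 = 13.7
The smallest is to class-B, so q lies in the Voronoi region of class-B.

class-B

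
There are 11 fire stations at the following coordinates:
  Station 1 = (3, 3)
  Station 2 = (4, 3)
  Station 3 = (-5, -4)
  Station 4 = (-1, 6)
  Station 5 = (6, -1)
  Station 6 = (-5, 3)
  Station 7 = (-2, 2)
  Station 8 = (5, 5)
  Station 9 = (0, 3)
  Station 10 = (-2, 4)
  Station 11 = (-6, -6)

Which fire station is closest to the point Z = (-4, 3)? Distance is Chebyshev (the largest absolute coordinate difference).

Station 6

d(Z, Station 1) = max(7, 0) = 7
d(Z, Station 2) = max(8, 0) = 8
d(Z, Station 3) = max(1, 7) = 7
d(Z, Station 4) = max(3, 3) = 3
d(Z, Station 5) = max(10, 4) = 10
d(Z, Station 6) = max(1, 0) = 1
d(Z, Station 7) = max(2, 1) = 2
d(Z, Station 8) = max(9, 2) = 9
d(Z, Station 9) = max(4, 0) = 4
d(Z, Station 10) = max(2, 1) = 2
d(Z, Station 11) = max(2, 9) = 9
Minimum is at Station 6.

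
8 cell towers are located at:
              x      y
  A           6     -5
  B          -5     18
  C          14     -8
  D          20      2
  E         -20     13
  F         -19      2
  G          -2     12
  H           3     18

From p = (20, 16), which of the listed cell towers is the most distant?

Since √ is increasing, it suffices to compare squared distances:
|pA|² = (20−6)² + (16−(-5))² = 196 + 441 = 637
|pB|² = (20−(-5))² + (16−18)² = 625 + 4 = 629
|pC|² = (20−14)² + (16−(-8))² = 36 + 576 = 612
|pD|² = (20−20)² + (16−2)² = 0 + 196 = 196
|pE|² = (20−(-20))² + (16−13)² = 1600 + 9 = 1609
|pF|² = (20−(-19))² + (16−2)² = 1521 + 196 = 1717
|pG|² = (20−(-2))² + (16−12)² = 484 + 16 = 500
|pH|² = (20−3)² + (16−18)² = 289 + 4 = 293
The largest is to F.

F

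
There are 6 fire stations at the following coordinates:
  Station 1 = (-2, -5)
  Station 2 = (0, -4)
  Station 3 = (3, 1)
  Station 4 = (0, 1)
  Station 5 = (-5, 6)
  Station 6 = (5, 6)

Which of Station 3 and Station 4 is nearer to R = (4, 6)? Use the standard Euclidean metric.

Station 3

Compare squared distances:
d²(R, Station 3) = (4−3)² + (6−1)² = 1 + 25 = 26
d²(R, Station 4) = (4−0)² + (6−1)² = 16 + 25 = 41
26 < 41, so Station 3 is closer.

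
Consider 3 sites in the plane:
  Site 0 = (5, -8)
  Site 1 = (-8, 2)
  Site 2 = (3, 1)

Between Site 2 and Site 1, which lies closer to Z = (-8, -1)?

Compare squared distances:
d²(Z, Site 2) = (-8−3)² + (-1−1)² = 121 + 4 = 125
d²(Z, Site 1) = (-8−(-8))² + (-1−2)² = 0 + 9 = 9
125 > 9, so Site 1 is closer.

Site 1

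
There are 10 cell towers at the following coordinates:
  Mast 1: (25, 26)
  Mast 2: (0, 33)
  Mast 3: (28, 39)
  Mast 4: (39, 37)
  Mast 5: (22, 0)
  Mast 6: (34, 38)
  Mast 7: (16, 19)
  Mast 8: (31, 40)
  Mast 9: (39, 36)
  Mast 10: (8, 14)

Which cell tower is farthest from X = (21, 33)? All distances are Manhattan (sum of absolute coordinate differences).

d(X, Mast 1) = 4 + 7 = 11
d(X, Mast 2) = 21 + 0 = 21
d(X, Mast 3) = 7 + 6 = 13
d(X, Mast 4) = 18 + 4 = 22
d(X, Mast 5) = 1 + 33 = 34
d(X, Mast 6) = 13 + 5 = 18
d(X, Mast 7) = 5 + 14 = 19
d(X, Mast 8) = 10 + 7 = 17
d(X, Mast 9) = 18 + 3 = 21
d(X, Mast 10) = 13 + 19 = 32
The largest is to Mast 5.

Mast 5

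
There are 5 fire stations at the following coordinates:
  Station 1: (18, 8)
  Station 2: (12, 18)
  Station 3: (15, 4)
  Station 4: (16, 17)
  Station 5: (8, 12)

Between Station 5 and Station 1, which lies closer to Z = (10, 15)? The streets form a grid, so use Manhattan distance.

d(Z, Station 5) = |10−8| + |15−12| = 2 + 3 = 5
d(Z, Station 1) = |10−18| + |15−8| = 8 + 7 = 15
5 < 15, so Station 5 is closer.

Station 5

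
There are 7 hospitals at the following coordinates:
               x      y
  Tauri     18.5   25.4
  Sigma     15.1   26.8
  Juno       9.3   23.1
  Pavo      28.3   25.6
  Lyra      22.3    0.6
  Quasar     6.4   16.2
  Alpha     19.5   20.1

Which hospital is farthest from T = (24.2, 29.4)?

Squared Euclidean distances:
d²(T, Tauri) = (24.2−18.5)² + (29.4−25.4)² = 32.49 + 16 = 48.49
d²(T, Sigma) = (24.2−15.1)² + (29.4−26.8)² = 82.81 + 6.76 = 89.57
d²(T, Juno) = (24.2−9.3)² + (29.4−23.1)² = 222.01 + 39.69 = 261.7
d²(T, Pavo) = (24.2−28.3)² + (29.4−25.6)² = 16.81 + 14.44 = 31.25
d²(T, Lyra) = (24.2−22.3)² + (29.4−0.6)² = 3.61 + 829.44 = 833.05
d²(T, Quasar) = (24.2−6.4)² + (29.4−16.2)² = 316.84 + 174.24 = 491.08
d²(T, Alpha) = (24.2−19.5)² + (29.4−20.1)² = 22.09 + 86.49 = 108.58
The largest is to Lyra.

Lyra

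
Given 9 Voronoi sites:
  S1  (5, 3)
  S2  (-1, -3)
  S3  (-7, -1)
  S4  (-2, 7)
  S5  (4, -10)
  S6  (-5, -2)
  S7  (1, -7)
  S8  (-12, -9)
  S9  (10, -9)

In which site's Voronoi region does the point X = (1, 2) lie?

Compare squared distances (the ordering matches that of the actual distances):
|XS1|² = (1−5)² + (2−3)² = 16 + 1 = 17
|XS2|² = (1−(-1))² + (2−(-3))² = 4 + 25 = 29
|XS3|² = (1−(-7))² + (2−(-1))² = 64 + 9 = 73
|XS4|² = (1−(-2))² + (2−7)² = 9 + 25 = 34
|XS5|² = (1−4)² + (2−(-10))² = 9 + 144 = 153
|XS6|² = (1−(-5))² + (2−(-2))² = 36 + 16 = 52
|XS7|² = (1−1)² + (2−(-7))² = 0 + 81 = 81
|XS8|² = (1−(-12))² + (2−(-9))² = 169 + 121 = 290
|XS9|² = (1−10)² + (2−(-9))² = 81 + 121 = 202
The smallest is to S1, so X lies in the Voronoi region of S1.

S1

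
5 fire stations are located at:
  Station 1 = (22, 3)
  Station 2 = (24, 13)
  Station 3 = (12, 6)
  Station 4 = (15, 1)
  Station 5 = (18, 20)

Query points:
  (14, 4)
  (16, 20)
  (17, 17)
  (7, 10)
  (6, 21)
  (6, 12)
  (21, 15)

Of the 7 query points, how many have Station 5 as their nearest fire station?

3

(14, 4) — d² to each: Station 1:65, Station 2:181, Station 3:8, Station 4:10, Station 5:272 → nearest is Station 3
(16, 20) — d² to each: Station 1:325, Station 2:113, Station 3:212, Station 4:362, Station 5:4 → nearest is Station 5
(17, 17) — d² to each: Station 1:221, Station 2:65, Station 3:146, Station 4:260, Station 5:10 → nearest is Station 5
(7, 10) — d² to each: Station 1:274, Station 2:298, Station 3:41, Station 4:145, Station 5:221 → nearest is Station 3
(6, 21) — d² to each: Station 1:580, Station 2:388, Station 3:261, Station 4:481, Station 5:145 → nearest is Station 5
(6, 12) — d² to each: Station 1:337, Station 2:325, Station 3:72, Station 4:202, Station 5:208 → nearest is Station 3
(21, 15) — d² to each: Station 1:145, Station 2:13, Station 3:162, Station 4:232, Station 5:34 → nearest is Station 2
3 of the 7 points have Station 5 as nearest.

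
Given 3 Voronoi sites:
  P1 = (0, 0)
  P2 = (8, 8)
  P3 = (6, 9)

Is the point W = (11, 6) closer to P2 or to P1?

P2

Compare squared distances:
|WP2|² = (11−8)² + (6−8)² = 9 + 4 = 13
|WP1|² = (11−0)² + (6−0)² = 121 + 36 = 157
13 < 157, so P2 is closer.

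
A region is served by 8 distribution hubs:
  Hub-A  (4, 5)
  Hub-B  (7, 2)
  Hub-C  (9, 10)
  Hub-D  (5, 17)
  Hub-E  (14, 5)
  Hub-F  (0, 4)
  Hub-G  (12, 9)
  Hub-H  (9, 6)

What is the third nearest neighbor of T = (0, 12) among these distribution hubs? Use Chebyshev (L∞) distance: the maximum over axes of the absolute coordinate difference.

Hub-F

d(T, Hub-A) = max(4, 7) = 7
d(T, Hub-B) = max(7, 10) = 10
d(T, Hub-C) = max(9, 2) = 9
d(T, Hub-D) = max(5, 5) = 5
d(T, Hub-E) = max(14, 7) = 14
d(T, Hub-F) = max(0, 8) = 8
d(T, Hub-G) = max(12, 3) = 12
d(T, Hub-H) = max(9, 6) = 9
Sorted ascending: Hub-D, Hub-A, Hub-F, Hub-C, … — the third-nearest is Hub-F.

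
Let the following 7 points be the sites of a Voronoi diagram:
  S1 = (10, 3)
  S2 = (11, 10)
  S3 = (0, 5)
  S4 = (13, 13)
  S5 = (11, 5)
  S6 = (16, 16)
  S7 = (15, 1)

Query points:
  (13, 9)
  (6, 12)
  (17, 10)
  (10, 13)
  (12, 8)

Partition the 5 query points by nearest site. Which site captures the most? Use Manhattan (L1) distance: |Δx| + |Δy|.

(13, 9) — d to each: S1:9, S2:3, S3:17, S4:4, S5:6, S6:10, S7:10 → nearest is S2
(6, 12) — d to each: S1:13, S2:7, S3:13, S4:8, S5:12, S6:14, S7:20 → nearest is S2
(17, 10) — d to each: S1:14, S2:6, S3:22, S4:7, S5:11, S6:7, S7:11 → nearest is S2
(10, 13) — d to each: S1:10, S2:4, S3:18, S4:3, S5:9, S6:9, S7:17 → nearest is S4
(12, 8) — d to each: S1:7, S2:3, S3:15, S4:6, S5:4, S6:12, S7:10 → nearest is S2
Tally — S2:4, S4:1. S2 captures the most (4).

S2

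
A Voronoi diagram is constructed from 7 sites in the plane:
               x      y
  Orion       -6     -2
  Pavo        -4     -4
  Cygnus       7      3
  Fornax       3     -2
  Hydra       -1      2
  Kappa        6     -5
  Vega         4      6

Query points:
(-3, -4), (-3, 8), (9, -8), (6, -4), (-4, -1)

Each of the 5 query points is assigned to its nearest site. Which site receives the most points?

Kappa

(-3, -4) — d² to each: Orion:13, Pavo:1, Cygnus:149, Fornax:40, Hydra:40, Kappa:82, Vega:149 → nearest is Pavo
(-3, 8) — d² to each: Orion:109, Pavo:145, Cygnus:125, Fornax:136, Hydra:40, Kappa:250, Vega:53 → nearest is Hydra
(9, -8) — d² to each: Orion:261, Pavo:185, Cygnus:125, Fornax:72, Hydra:200, Kappa:18, Vega:221 → nearest is Kappa
(6, -4) — d² to each: Orion:148, Pavo:100, Cygnus:50, Fornax:13, Hydra:85, Kappa:1, Vega:104 → nearest is Kappa
(-4, -1) — d² to each: Orion:5, Pavo:9, Cygnus:137, Fornax:50, Hydra:18, Kappa:116, Vega:113 → nearest is Orion
Tally — Orion:1, Pavo:1, Hydra:1, Kappa:2. Kappa captures the most (2).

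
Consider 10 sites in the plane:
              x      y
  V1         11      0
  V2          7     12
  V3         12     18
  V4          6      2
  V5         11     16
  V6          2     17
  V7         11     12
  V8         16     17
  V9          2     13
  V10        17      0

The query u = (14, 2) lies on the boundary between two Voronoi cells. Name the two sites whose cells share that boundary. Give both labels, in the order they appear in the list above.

Squared distances from u to each site:
|uV1|² = 9 + 4 = 13
|uV2|² = 49 + 100 = 149
|uV3|² = 4 + 256 = 260
|uV4|² = 64 + 0 = 64
|uV5|² = 9 + 196 = 205
|uV6|² = 144 + 225 = 369
|uV7|² = 9 + 100 = 109
|uV8|² = 4 + 225 = 229
|uV9|² = 144 + 121 = 265
d²(u, V10) = 9 + 4 = 13
u is equidistant from V1 and V10 (both at squared distance 13), and every other site is strictly farther — so u lies on the V1–V10 Voronoi edge.

V1 and V10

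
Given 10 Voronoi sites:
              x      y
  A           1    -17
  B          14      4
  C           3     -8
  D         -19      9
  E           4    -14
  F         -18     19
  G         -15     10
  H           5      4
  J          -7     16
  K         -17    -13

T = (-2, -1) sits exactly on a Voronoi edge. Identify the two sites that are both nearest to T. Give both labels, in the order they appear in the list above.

Squared distances from T to each site:
|TA|² = (-2−1)² + (-1−(-17))² = 9 + 256 = 265
|TB|² = (-2−14)² + (-1−4)² = 256 + 25 = 281
|TC|² = (-2−3)² + (-1−(-8))² = 25 + 49 = 74
|TD|² = (-2−(-19))² + (-1−9)² = 289 + 100 = 389
|TE|² = (-2−4)² + (-1−(-14))² = 36 + 169 = 205
|TF|² = (-2−(-18))² + (-1−19)² = 256 + 400 = 656
|TG|² = (-2−(-15))² + (-1−10)² = 169 + 121 = 290
|TH|² = (-2−5)² + (-1−4)² = 49 + 25 = 74
|TJ|² = (-2−(-7))² + (-1−16)² = 25 + 289 = 314
|TK|² = (-2−(-17))² + (-1−(-13))² = 225 + 144 = 369
T is equidistant from C and H (both at squared distance 74), and every other site is strictly farther — so T lies on the C–H Voronoi edge.

C and H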